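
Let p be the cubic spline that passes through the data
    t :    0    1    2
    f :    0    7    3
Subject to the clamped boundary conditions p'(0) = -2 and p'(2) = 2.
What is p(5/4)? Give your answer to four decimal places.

With M_i denoting the second derivative at x_i, h_i = 1, 1, and Δ_i = (y_(i+1) − y_i)/h_i = 7, -4:
  1·M_0 + 4·M_1 + 1·M_2 = 6(Δ_1 - Δ_0) = -66
Clamped end conditions give two more equations: 2h_0·M_0 + h_0·M_1 = 6(Δ_0 - p'(0)) = 54 and h_1·M_1 + 2h_1·M_2 = 6(p'(2) - Δ_1) = 36.
Hence M_0 = 91/2, M_1 = -37, M_2 = 73/2.
On [1, 2], p(t) = 7 + 9/4·(t - 1) - 37/2·(t - 1)² + 49/4·(t - 1)³.
With (t - 1) = 1/4: p(5/4) = 1689/256.

6.5977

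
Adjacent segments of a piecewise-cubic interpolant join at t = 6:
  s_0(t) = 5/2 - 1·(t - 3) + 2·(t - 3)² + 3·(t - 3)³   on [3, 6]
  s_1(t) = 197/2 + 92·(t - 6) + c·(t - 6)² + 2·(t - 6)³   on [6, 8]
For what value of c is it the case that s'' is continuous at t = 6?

s_0''(t) = 4 + 18·(t - 3), so s_0''(6) = 58. On the right, s_1''(6) = 2c, so c = 29.

29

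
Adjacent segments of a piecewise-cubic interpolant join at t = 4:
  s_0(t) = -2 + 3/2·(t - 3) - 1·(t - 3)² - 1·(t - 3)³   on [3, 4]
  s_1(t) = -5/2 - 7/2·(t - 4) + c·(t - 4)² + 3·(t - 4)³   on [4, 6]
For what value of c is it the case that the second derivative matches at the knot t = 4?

s_0''(t) = -2 - 6·(t - 3), so s_0''(4) = -8. On the right, s_1''(4) = 2c, so c = -4.

-4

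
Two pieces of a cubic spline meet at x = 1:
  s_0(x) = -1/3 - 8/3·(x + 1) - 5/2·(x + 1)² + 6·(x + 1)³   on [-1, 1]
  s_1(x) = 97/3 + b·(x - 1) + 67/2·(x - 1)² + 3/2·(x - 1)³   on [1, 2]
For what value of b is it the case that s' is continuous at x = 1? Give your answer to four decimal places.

59.3333

s_0'(x) = -8/3 - 5·(x + 1) + 18·(x + 1)², so s_0'(1) = 178/3. On the right, s_1'(1) = b, so b = 178/3.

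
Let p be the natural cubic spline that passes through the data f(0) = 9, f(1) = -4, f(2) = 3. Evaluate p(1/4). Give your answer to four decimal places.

4.5781

Let M_i = p''(x_i). Step sizes h_i = 1, 1; slopes of the chords Δ_i = (y_(i+1) - y_i)/h_i = -13, 7.
  1·M_0 + 4·M_1 + 1·M_2 = 6(Δ_1 - Δ_0) = 120
Natural end conditions: M_0 = M_2 = 0.
Hence M_0 = 0, M_1 = 30, M_2 = 0.
On [0, 1], p(x) = 9 - 18·x + 0·x² + 5·x³.
With x = 1/4: p(1/4) = 293/64.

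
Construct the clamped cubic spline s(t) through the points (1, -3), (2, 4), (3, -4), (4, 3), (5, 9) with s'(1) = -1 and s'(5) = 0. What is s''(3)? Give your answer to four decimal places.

Write M_i for s''(x_i). With h_i = 1, 1, 1, 1 and divided differences Δ_i = 7, -8, 7, 6, the continuity of s' gives the tridiagonal system
  1·M_0 + 4·M_1 + 1·M_2 = 6(Δ_1 - Δ_0) = -90
  1·M_1 + 4·M_2 + 1·M_3 = 6(Δ_2 - Δ_1) = 90
  1·M_2 + 4·M_3 + 1·M_4 = 6(Δ_3 - Δ_2) = -6
Clamped end conditions give two more equations: 2h_0·M_0 + h_0·M_1 = 6(Δ_0 - s'(1)) = 48 and h_3·M_3 + 2h_3·M_4 = 6(s'(5) - Δ_3) = -36.
Solving: M_0 = 181/4, M_1 = -85/2, M_2 = 139/4, M_3 = -13/2, M_4 = -59/4.

34.7500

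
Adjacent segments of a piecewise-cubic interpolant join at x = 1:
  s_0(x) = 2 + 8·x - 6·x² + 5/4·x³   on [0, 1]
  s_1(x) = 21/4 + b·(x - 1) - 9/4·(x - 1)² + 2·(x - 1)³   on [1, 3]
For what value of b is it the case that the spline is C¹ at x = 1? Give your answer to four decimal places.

s_0'(x) = 8 - 12·x + 15/4·x², so s_0'(1) = -1/4. On the right, s_1'(1) = b, so b = -1/4.

-0.2500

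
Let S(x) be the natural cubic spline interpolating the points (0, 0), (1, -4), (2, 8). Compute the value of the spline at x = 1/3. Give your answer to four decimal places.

-2.5185

With σ_i denoting the second derivative at x_i, h_i = 1, 1, and Δ_i = (y_(i+1) − y_i)/h_i = -4, 12:
  1·σ_0 + 4·σ_1 + 1·σ_2 = 6(Δ_1 - Δ_0) = 96
Natural end conditions: σ_0 = σ_2 = 0.
Hence σ_0 = 0, σ_1 = 24, σ_2 = 0.
On [0, 1], S(x) = 0 - 8·x + 0·x² + 4·x³.
With x = 1/3: S(1/3) = -68/27.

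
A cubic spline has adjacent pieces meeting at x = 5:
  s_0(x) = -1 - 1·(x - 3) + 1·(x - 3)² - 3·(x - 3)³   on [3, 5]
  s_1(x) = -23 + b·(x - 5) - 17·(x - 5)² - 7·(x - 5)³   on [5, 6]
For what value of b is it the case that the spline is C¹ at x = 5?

s_0'(x) = -1 + 2·(x - 3) - 9·(x - 3)², so s_0'(5) = -33. On the right, s_1'(5) = b, so b = -33.

-33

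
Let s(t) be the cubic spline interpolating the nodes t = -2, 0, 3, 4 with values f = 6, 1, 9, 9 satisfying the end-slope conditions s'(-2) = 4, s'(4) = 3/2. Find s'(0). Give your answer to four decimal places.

Let M_i = s''(x_i). Step sizes h_i = 2, 3, 1; slopes of the chords Δ_i = (y_(i+1) - y_i)/h_i = -5/2, 8/3, 0.
  2·M_0 + 10·M_1 + 3·M_2 = 6(Δ_1 - Δ_0) = 31
  3·M_1 + 8·M_2 + 1·M_3 = 6(Δ_2 - Δ_1) = -16
Clamped end conditions give two more equations: 2h_0·M_0 + h_0·M_1 = 6(Δ_0 - s'(-2)) = -39 and h_2·M_2 + 2h_2·M_3 = 6(s'(4) - Δ_2) = 9.
Solving: M_0 = -527/39, M_1 = 587/78, M_2 = -224/39, M_3 = 575/78.
On [0, 3], s'(t) = b_1 + 2c_1·t + 3d_1·t² with b_1 = Δ_1 - h_1(2M_1 + M_2)/6 = -155/78, c_1 = M_1/2 = 587/156, d_1 = (M_2 - M_1)/(6h_1) = -115/156. So s'(0) = -155/78.

-1.9872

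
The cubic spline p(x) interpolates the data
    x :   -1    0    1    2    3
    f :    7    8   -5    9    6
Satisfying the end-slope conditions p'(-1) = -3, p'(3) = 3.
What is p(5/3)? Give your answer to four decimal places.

4.3783

With m_i denoting the second derivative at x_i, h_i = 1, 1, 1, 1, and Δ_i = (y_(i+1) − y_i)/h_i = 1, -13, 14, -3:
  1·m_0 + 4·m_1 + 1·m_2 = 6(Δ_1 - Δ_0) = -84
  1·m_1 + 4·m_2 + 1·m_3 = 6(Δ_2 - Δ_1) = 162
  1·m_2 + 4·m_3 + 1·m_4 = 6(Δ_3 - Δ_2) = -102
Clamped end conditions give two more equations: 2h_0·m_0 + h_0·m_1 = 6(Δ_0 - p'(-1)) = 24 and h_3·m_3 + 2h_3·m_4 = 6(p'(3) - Δ_3) = 36.
Solving the tridiagonal system: m_0 = 981/28, m_1 = -645/14, m_2 = 261/4, m_3 = -741/14, m_4 = 1245/28.
On [1, 2], p(x) = -5 + 15/14·(x - 1) + 261/8·(x - 1)² - 1103/56·(x - 1)³.
With (x - 1) = 2/3: p(5/3) = 1655/378.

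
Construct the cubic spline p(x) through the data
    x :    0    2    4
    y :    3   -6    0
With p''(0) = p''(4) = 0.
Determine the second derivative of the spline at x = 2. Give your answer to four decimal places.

Let M_i = p''(x_i). Step sizes h_i = 2, 2; slopes of the chords Δ_i = (y_(i+1) - y_i)/h_i = -9/2, 3.
  2·M_0 + 8·M_1 + 2·M_2 = 6(Δ_1 - Δ_0) = 45
Natural end conditions: M_0 = M_2 = 0.
Solving the tridiagonal system: M_0 = 0, M_1 = 45/8, M_2 = 0.

5.6250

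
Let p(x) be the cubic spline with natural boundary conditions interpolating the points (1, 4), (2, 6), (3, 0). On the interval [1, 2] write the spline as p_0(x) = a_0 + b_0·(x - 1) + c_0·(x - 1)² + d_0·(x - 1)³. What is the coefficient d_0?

Write σ_i for p''(x_i). With h_i = 1, 1 and divided differences Δ_i = 2, -6, the continuity of p' gives the tridiagonal system
  1·σ_0 + 4·σ_1 + 1·σ_2 = 6(Δ_1 - Δ_0) = -48
Natural end conditions: σ_0 = σ_2 = 0.
Solving the tridiagonal system: σ_0 = 0, σ_1 = -12, σ_2 = 0.
On [1, 2], with p_0(x) = a_0 + b_0·(x - 1) + c_0·(x - 1)² + d_0·(x - 1)³: c_0 = σ_0/2 = 0, d_0 = (σ_1 - σ_0)/(6h_0) = -2, b_0 = Δ_0 - h_0(2σ_0 + σ_1)/6 = 4.

-2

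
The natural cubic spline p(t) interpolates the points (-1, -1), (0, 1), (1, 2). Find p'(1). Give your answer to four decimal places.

0.7500

Write m_i for p''(x_i). With h_i = 1, 1 and divided differences Δ_i = 2, 1, the continuity of p' gives the tridiagonal system
  1·m_0 + 4·m_1 + 1·m_2 = 6(Δ_1 - Δ_0) = -6
Natural end conditions: m_0 = m_2 = 0.
Solving the tridiagonal system: m_0 = 0, m_1 = -3/2, m_2 = 0.
On [0, 1], p'(t) = b_1 + 2c_1·t + 3d_1·t² with b_1 = Δ_1 - h_1(2m_1 + m_2)/6 = 3/2, c_1 = m_1/2 = -3/4, d_1 = (m_2 - m_1)/(6h_1) = 1/4. So p'(1) = 3/4.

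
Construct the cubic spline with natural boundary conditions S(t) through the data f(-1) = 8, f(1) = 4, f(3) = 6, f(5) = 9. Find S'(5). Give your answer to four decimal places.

1.4333

Write m_i for S''(x_i). With h_i = 2, 2, 2 and divided differences Δ_i = -2, 1, 3/2, the continuity of S' gives the tridiagonal system
  2·m_0 + 8·m_1 + 2·m_2 = 6(Δ_1 - Δ_0) = 18
  2·m_1 + 8·m_2 + 2·m_3 = 6(Δ_2 - Δ_1) = 3
Natural end conditions: m_0 = m_3 = 0.
Hence m_0 = 0, m_1 = 23/10, m_2 = -1/5, m_3 = 0.
On [3, 5], S'(t) = b_2 + 2c_2·(t - 3) + 3d_2·(t - 3)² with b_2 = Δ_2 - h_2(2m_2 + m_3)/6 = 49/30, c_2 = m_2/2 = -1/10, d_2 = (m_3 - m_2)/(6h_2) = 1/60. So S'(5) = 43/30.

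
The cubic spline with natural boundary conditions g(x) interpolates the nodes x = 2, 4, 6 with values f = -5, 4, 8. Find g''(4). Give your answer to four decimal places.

-1.8750

Write M_i for g''(x_i). With h_i = 2, 2 and divided differences Δ_i = 9/2, 2, the continuity of g' gives the tridiagonal system
  2·M_0 + 8·M_1 + 2·M_2 = 6(Δ_1 - Δ_0) = -15
Natural end conditions: M_0 = M_2 = 0.
Hence M_0 = 0, M_1 = -15/8, M_2 = 0.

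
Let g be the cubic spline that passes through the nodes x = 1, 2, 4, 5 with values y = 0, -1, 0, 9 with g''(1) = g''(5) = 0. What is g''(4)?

With σ_i denoting the second derivative at x_i, h_i = 1, 2, 1, and Δ_i = (y_(i+1) − y_i)/h_i = -1, 1/2, 9:
  1·σ_0 + 6·σ_1 + 2·σ_2 = 6(Δ_1 - Δ_0) = 9
  2·σ_1 + 6·σ_2 + 1·σ_3 = 6(Δ_2 - Δ_1) = 51
Natural end conditions: σ_0 = σ_3 = 0.
Forward elimination and back-substitution give σ_0 = 0, σ_1 = -3/2, σ_2 = 9, σ_3 = 0.

9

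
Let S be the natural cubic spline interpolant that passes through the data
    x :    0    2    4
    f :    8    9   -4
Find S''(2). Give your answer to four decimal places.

-5.2500

Write σ_i for S''(x_i). With h_i = 2, 2 and divided differences Δ_i = 1/2, -13/2, the continuity of S' gives the tridiagonal system
  2·σ_0 + 8·σ_1 + 2·σ_2 = 6(Δ_1 - Δ_0) = -42
Natural end conditions: σ_0 = σ_2 = 0.
Hence σ_0 = 0, σ_1 = -21/4, σ_2 = 0.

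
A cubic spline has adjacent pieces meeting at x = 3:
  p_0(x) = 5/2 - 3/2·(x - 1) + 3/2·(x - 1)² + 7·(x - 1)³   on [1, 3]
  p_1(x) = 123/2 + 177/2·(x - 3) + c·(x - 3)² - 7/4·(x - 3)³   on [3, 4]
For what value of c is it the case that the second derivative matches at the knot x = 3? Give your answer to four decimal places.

43.5000

p_0''(x) = 3 + 42·(x - 1), so p_0''(3) = 87. On the right, p_1''(3) = 2c, so c = 87/2.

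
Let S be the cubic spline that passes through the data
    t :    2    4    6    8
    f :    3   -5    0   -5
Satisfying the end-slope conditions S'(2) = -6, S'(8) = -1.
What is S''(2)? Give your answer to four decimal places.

-0.3333

With m_i denoting the second derivative at x_i, h_i = 2, 2, 2, and Δ_i = (y_(i+1) − y_i)/h_i = -4, 5/2, -5/2:
  2·m_0 + 8·m_1 + 2·m_2 = 6(Δ_1 - Δ_0) = 39
  2·m_1 + 8·m_2 + 2·m_3 = 6(Δ_2 - Δ_1) = -30
Clamped end conditions give two more equations: 2h_0·m_0 + h_0·m_1 = 6(Δ_0 - S'(2)) = 12 and h_2·m_2 + 2h_2·m_3 = 6(S'(8) - Δ_2) = 9.
Hence m_0 = -1/3, m_1 = 20/3, m_2 = -41/6, m_3 = 17/3.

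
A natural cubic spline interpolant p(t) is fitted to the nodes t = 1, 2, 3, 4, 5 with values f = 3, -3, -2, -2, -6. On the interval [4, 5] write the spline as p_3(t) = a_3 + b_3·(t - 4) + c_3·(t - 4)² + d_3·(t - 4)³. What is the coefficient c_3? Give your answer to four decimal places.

Put m_i = p'' at the i-th knot. Here h = (1, 1, 1, 1) and Δ = (-6, 1, 0, -4), so the interior equations h_(i-1)·m_(i-1) + 2(h_(i-1)+h_i)·m_i + h_i·m_(i+1) = 6(Δ_i − Δ_(i-1)) read
  1·m_0 + 4·m_1 + 1·m_2 = 6(Δ_1 - Δ_0) = 42
  1·m_1 + 4·m_2 + 1·m_3 = 6(Δ_2 - Δ_1) = -6
  1·m_2 + 4·m_3 + 1·m_4 = 6(Δ_3 - Δ_2) = -24
Natural end conditions: m_0 = m_4 = 0.
Solving the tridiagonal system: m_0 = 0, m_1 = 45/4, m_2 = -3, m_3 = -21/4, m_4 = 0.
On [4, 5], with p_3(t) = a_3 + b_3·(t - 4) + c_3·(t - 4)² + d_3·(t - 4)³: c_3 = m_3/2 = -21/8, d_3 = (m_4 - m_3)/(6h_3) = 7/8, b_3 = Δ_3 - h_3(2m_3 + m_4)/6 = -9/4.

-2.6250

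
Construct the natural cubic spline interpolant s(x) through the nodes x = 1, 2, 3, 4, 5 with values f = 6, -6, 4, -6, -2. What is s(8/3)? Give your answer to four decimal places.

1.4921

With m_i denoting the second derivative at x_i, h_i = 1, 1, 1, 1, and Δ_i = (y_(i+1) − y_i)/h_i = -12, 10, -10, 4:
  1·m_0 + 4·m_1 + 1·m_2 = 6(Δ_1 - Δ_0) = 132
  1·m_1 + 4·m_2 + 1·m_3 = 6(Δ_2 - Δ_1) = -120
  1·m_2 + 4·m_3 + 1·m_4 = 6(Δ_3 - Δ_2) = 84
Natural end conditions: m_0 = m_4 = 0.
Hence m_0 = 0, m_1 = 318/7, m_2 = -348/7, m_3 = 234/7, m_4 = 0.
On [2, 3], s(x) = -6 + 22/7·(x - 2) + 159/7·(x - 2)² - 111/7·(x - 2)³.
With (x - 2) = 2/3: s(8/3) = 94/63.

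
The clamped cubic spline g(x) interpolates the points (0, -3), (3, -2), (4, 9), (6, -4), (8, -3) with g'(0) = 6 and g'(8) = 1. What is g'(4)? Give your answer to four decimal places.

5.5500

Put σ_i = g'' at the i-th knot. Here h = (3, 1, 2, 2) and Δ = (1/3, 11, -13/2, 1/2), so the interior equations h_(i-1)·σ_(i-1) + 2(h_(i-1)+h_i)·σ_i + h_i·σ_(i+1) = 6(Δ_i − Δ_(i-1)) read
  3·σ_0 + 8·σ_1 + 1·σ_2 = 6(Δ_1 - Δ_0) = 64
  1·σ_1 + 6·σ_2 + 2·σ_3 = 6(Δ_2 - Δ_1) = -105
  2·σ_2 + 8·σ_3 + 2·σ_4 = 6(Δ_3 - Δ_2) = 42
Clamped end conditions give two more equations: 2h_0·σ_0 + h_0·σ_1 = 6(Δ_0 - g'(0)) = -34 and h_3·σ_3 + 2h_3·σ_4 = 6(g'(8) - Δ_3) = 3.
Hence σ_0 = -3307/240, σ_1 = 649/40, σ_2 = -1957/80, σ_3 = 511/40, σ_4 = -451/80.
On [4, 6], g'(x) = b_2 + 2c_2·(x - 4) + 3d_2·(x - 4)² with b_2 = Δ_2 - h_2(2σ_2 + σ_3)/6 = 111/20, c_2 = σ_2/2 = -1957/160, d_2 = (σ_3 - σ_2)/(6h_2) = 993/320. So g'(4) = 111/20.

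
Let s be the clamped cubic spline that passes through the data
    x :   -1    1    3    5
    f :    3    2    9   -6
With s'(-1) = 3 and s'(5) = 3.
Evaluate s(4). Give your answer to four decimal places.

Write m_i for s''(x_i). With h_i = 2, 2, 2 and divided differences Δ_i = -1/2, 7/2, -15/2, the continuity of s' gives the tridiagonal system
  2·m_0 + 8·m_1 + 2·m_2 = 6(Δ_1 - Δ_0) = 24
  2·m_1 + 8·m_2 + 2·m_3 = 6(Δ_2 - Δ_1) = -66
Clamped end conditions give two more equations: 2h_0·m_0 + h_0·m_1 = 6(Δ_0 - s'(-1)) = -21 and h_2·m_2 + 2h_2·m_3 = 6(s'(5) - Δ_2) = 63.
Hence m_0 = -101/10, m_1 = 97/10, m_2 = -167/10, m_3 = 241/10.
On [3, 5], s(x) = 9 - 22/5·(x - 3) - 167/20·(x - 3)² + 17/5·(x - 3)³.
With (x - 3) = 1: s(4) = -7/20.

-0.3500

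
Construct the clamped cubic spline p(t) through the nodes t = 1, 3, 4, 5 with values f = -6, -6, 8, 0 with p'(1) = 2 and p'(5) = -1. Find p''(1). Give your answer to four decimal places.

-17.1818

With M_i denoting the second derivative at x_i, h_i = 2, 1, 1, and Δ_i = (y_(i+1) − y_i)/h_i = 0, 14, -8:
  2·M_0 + 6·M_1 + 1·M_2 = 6(Δ_1 - Δ_0) = 84
  1·M_1 + 4·M_2 + 1·M_3 = 6(Δ_2 - Δ_1) = -132
Clamped end conditions give two more equations: 2h_0·M_0 + h_0·M_1 = 6(Δ_0 - p'(1)) = -12 and h_2·M_2 + 2h_2·M_3 = 6(p'(5) - Δ_2) = 42.
Forward elimination and back-substitution give M_0 = -189/11, M_1 = 312/11, M_2 = -570/11, M_3 = 516/11.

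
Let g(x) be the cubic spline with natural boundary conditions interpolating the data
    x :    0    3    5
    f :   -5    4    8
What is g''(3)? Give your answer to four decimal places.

-0.6000

Let M_i = g''(x_i). Step sizes h_i = 3, 2; slopes of the chords Δ_i = (y_(i+1) - y_i)/h_i = 3, 2.
  3·M_0 + 10·M_1 + 2·M_2 = 6(Δ_1 - Δ_0) = -6
Natural end conditions: M_0 = M_2 = 0.
Solving: M_0 = 0, M_1 = -3/5, M_2 = 0.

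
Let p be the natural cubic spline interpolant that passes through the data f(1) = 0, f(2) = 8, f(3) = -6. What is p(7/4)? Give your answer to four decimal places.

With M_i denoting the second derivative at x_i, h_i = 1, 1, and Δ_i = (y_(i+1) − y_i)/h_i = 8, -14:
  1·M_0 + 4·M_1 + 1·M_2 = 6(Δ_1 - Δ_0) = -132
Natural end conditions: M_0 = M_2 = 0.
Solving: M_0 = 0, M_1 = -33, M_2 = 0.
On [1, 2], p(x) = 0 + 27/2·(x - 1) + 0·(x - 1)² - 11/2·(x - 1)³.
With (x - 1) = 3/4: p(7/4) = 999/128.

7.8047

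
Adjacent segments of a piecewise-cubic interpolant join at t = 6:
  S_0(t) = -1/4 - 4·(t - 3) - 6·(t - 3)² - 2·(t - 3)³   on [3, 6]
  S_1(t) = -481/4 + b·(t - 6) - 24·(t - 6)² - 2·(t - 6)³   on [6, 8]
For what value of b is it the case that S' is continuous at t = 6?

S_0'(t) = -4 - 12·(t - 3) - 6·(t - 3)², so S_0'(6) = -94. On the right, S_1'(6) = b, so b = -94.

-94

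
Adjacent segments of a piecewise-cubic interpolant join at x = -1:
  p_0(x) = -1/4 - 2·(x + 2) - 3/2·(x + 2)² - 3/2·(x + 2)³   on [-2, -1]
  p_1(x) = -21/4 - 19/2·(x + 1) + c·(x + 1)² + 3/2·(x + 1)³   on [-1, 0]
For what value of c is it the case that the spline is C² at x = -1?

-6

p_0''(x) = -3 - 9·(x + 2), so p_0''(-1) = -12. On the right, p_1''(-1) = 2c, so c = -6.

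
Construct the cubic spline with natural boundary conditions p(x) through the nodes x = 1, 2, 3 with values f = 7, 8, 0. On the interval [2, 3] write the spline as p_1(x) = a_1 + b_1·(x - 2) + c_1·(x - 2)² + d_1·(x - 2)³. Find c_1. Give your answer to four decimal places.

-6.7500

Let m_i = p''(x_i). Step sizes h_i = 1, 1; slopes of the chords Δ_i = (y_(i+1) - y_i)/h_i = 1, -8.
  1·m_0 + 4·m_1 + 1·m_2 = 6(Δ_1 - Δ_0) = -54
Natural end conditions: m_0 = m_2 = 0.
Solving: m_0 = 0, m_1 = -27/2, m_2 = 0.
On [2, 3], with p_1(x) = a_1 + b_1·(x - 2) + c_1·(x - 2)² + d_1·(x - 2)³: c_1 = m_1/2 = -27/4, d_1 = (m_2 - m_1)/(6h_1) = 9/4, b_1 = Δ_1 - h_1(2m_1 + m_2)/6 = -7/2.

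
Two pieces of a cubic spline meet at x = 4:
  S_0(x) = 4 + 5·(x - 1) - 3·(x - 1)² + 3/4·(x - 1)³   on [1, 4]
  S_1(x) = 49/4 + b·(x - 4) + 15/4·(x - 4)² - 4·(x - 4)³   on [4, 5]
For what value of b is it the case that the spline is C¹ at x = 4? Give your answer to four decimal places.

S_0'(x) = 5 - 6·(x - 1) + 9/4·(x - 1)², so S_0'(4) = 29/4. On the right, S_1'(4) = b, so b = 29/4.

7.2500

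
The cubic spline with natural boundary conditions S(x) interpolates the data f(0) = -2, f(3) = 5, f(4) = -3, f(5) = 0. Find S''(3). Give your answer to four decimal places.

-10.1290

Write m_i for S''(x_i). With h_i = 3, 1, 1 and divided differences Δ_i = 7/3, -8, 3, the continuity of S' gives the tridiagonal system
  3·m_0 + 8·m_1 + 1·m_2 = 6(Δ_1 - Δ_0) = -62
  1·m_1 + 4·m_2 + 1·m_3 = 6(Δ_2 - Δ_1) = 66
Natural end conditions: m_0 = m_3 = 0.
Solving the tridiagonal system: m_0 = 0, m_1 = -314/31, m_2 = 590/31, m_3 = 0.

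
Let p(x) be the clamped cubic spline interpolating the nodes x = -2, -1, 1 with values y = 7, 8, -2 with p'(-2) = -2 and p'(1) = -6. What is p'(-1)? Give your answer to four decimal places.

Let m_i = p''(x_i). Step sizes h_i = 1, 2; slopes of the chords Δ_i = (y_(i+1) - y_i)/h_i = 1, -5.
  1·m_0 + 6·m_1 + 2·m_2 = 6(Δ_1 - Δ_0) = -36
Clamped end conditions give two more equations: 2h_0·m_0 + h_0·m_1 = 6(Δ_0 - p'(-2)) = 18 and h_1·m_1 + 2h_1·m_2 = 6(p'(1) - Δ_1) = -6.
Hence m_0 = 41/3, m_1 = -28/3, m_2 = 19/6.
On [-1, 1], p'(x) = b_1 + 2c_1·(x + 1) + 3d_1·(x + 1)² with b_1 = Δ_1 - h_1(2m_1 + m_2)/6 = 1/6, c_1 = m_1/2 = -14/3, d_1 = (m_2 - m_1)/(6h_1) = 25/24. So p'(-1) = 1/6.

0.1667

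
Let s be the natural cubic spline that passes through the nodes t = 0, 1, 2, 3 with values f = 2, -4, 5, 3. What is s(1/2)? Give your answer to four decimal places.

-2.7750

Put m_i = s'' at the i-th knot. Here h = (1, 1, 1) and Δ = (-6, 9, -2), so the interior equations h_(i-1)·m_(i-1) + 2(h_(i-1)+h_i)·m_i + h_i·m_(i+1) = 6(Δ_i − Δ_(i-1)) read
  1·m_0 + 4·m_1 + 1·m_2 = 6(Δ_1 - Δ_0) = 90
  1·m_1 + 4·m_2 + 1·m_3 = 6(Δ_2 - Δ_1) = -66
Natural end conditions: m_0 = m_3 = 0.
Solving: m_0 = 0, m_1 = 142/5, m_2 = -118/5, m_3 = 0.
On [0, 1], s(t) = 2 - 161/15·t + 0·t² + 71/15·t³.
With t = 1/2: s(1/2) = -111/40.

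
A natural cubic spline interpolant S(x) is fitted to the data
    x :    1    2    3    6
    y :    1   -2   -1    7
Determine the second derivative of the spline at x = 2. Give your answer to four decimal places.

With M_i denoting the second derivative at x_i, h_i = 1, 1, 3, and Δ_i = (y_(i+1) − y_i)/h_i = -3, 1, 8/3:
  1·M_0 + 4·M_1 + 1·M_2 = 6(Δ_1 - Δ_0) = 24
  1·M_1 + 8·M_2 + 3·M_3 = 6(Δ_2 - Δ_1) = 10
Natural end conditions: M_0 = M_3 = 0.
Hence M_0 = 0, M_1 = 182/31, M_2 = 16/31, M_3 = 0.

5.8710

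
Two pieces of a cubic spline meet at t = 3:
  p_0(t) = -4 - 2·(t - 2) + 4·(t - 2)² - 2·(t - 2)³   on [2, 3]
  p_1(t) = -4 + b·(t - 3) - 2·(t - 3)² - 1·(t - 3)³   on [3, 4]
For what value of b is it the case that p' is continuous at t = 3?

0

p_0'(t) = -2 + 8·(t - 2) - 6·(t - 2)², so p_0'(3) = 0. On the right, p_1'(3) = b, so b = 0.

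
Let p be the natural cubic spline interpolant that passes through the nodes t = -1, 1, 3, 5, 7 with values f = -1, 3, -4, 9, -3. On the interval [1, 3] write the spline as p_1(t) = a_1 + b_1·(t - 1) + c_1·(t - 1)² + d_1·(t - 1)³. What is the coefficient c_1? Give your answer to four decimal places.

With m_i denoting the second derivative at x_i, h_i = 2, 2, 2, 2, and Δ_i = (y_(i+1) − y_i)/h_i = 2, -7/2, 13/2, -6:
  2·m_0 + 8·m_1 + 2·m_2 = 6(Δ_1 - Δ_0) = -33
  2·m_1 + 8·m_2 + 2·m_3 = 6(Δ_2 - Δ_1) = 60
  2·m_2 + 8·m_3 + 2·m_4 = 6(Δ_3 - Δ_2) = -75
Natural end conditions: m_0 = m_4 = 0.
Forward elimination and back-substitution give m_0 = 0, m_1 = -405/56, m_2 = 87/7, m_3 = -699/56, m_4 = 0.
On [1, 3], with p_1(t) = a_1 + b_1·(t - 1) + c_1·(t - 1)² + d_1·(t - 1)³: c_1 = m_1/2 = -405/112, d_1 = (m_2 - m_1)/(6h_1) = 367/224, b_1 = Δ_1 - h_1(2m_1 + m_2)/6 = -79/28.

-3.6161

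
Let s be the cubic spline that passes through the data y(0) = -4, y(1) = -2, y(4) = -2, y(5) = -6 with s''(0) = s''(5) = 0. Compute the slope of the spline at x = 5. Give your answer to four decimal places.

With M_i denoting the second derivative at x_i, h_i = 1, 3, 1, and Δ_i = (y_(i+1) − y_i)/h_i = 2, 0, -4:
  1·M_0 + 8·M_1 + 3·M_2 = 6(Δ_1 - Δ_0) = -12
  3·M_1 + 8·M_2 + 1·M_3 = 6(Δ_2 - Δ_1) = -24
Natural end conditions: M_0 = M_3 = 0.
Solving: M_0 = 0, M_1 = -24/55, M_2 = -156/55, M_3 = 0.
On [4, 5], s'(x) = b_2 + 2c_2·(x - 4) + 3d_2·(x - 4)² with b_2 = Δ_2 - h_2(2M_2 + M_3)/6 = -168/55, c_2 = M_2/2 = -78/55, d_2 = (M_3 - M_2)/(6h_2) = 26/55. So s'(5) = -246/55.

-4.4727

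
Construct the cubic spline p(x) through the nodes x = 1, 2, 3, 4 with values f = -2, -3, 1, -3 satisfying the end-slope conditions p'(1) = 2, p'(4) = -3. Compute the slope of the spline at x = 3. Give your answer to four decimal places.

0.3333

Put M_i = p'' at the i-th knot. Here h = (1, 1, 1) and Δ = (-1, 4, -4), so the interior equations h_(i-1)·M_(i-1) + 2(h_(i-1)+h_i)·M_i + h_i·M_(i+1) = 6(Δ_i − Δ_(i-1)) read
  1·M_0 + 4·M_1 + 1·M_2 = 6(Δ_1 - Δ_0) = 30
  1·M_1 + 4·M_2 + 1·M_3 = 6(Δ_2 - Δ_1) = -48
Clamped end conditions give two more equations: 2h_0·M_0 + h_0·M_1 = 6(Δ_0 - p'(1)) = -18 and h_2·M_2 + 2h_2·M_3 = 6(p'(4) - Δ_2) = 6.
Solving: M_0 = -52/3, M_1 = 50/3, M_2 = -58/3, M_3 = 38/3.
On [3, 4], p'(x) = b_2 + 2c_2·(x - 3) + 3d_2·(x - 3)² with b_2 = Δ_2 - h_2(2M_2 + M_3)/6 = 1/3, c_2 = M_2/2 = -29/3, d_2 = (M_3 - M_2)/(6h_2) = 16/3. So p'(3) = 1/3.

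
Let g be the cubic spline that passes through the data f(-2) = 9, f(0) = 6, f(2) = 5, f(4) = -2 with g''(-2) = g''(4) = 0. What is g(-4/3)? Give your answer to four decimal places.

7.7235

With σ_i denoting the second derivative at x_i, h_i = 2, 2, 2, and Δ_i = (y_(i+1) − y_i)/h_i = -3/2, -1/2, -7/2:
  2·σ_0 + 8·σ_1 + 2·σ_2 = 6(Δ_1 - Δ_0) = 6
  2·σ_1 + 8·σ_2 + 2·σ_3 = 6(Δ_2 - Δ_1) = -18
Natural end conditions: σ_0 = σ_3 = 0.
Solving: σ_0 = 0, σ_1 = 7/5, σ_2 = -13/5, σ_3 = 0.
On [-2, 0], g(t) = 9 - 59/30·(t + 2) + 0·(t + 2)² + 7/60·(t + 2)³.
With (t + 2) = 2/3: g(-4/3) = 3128/405.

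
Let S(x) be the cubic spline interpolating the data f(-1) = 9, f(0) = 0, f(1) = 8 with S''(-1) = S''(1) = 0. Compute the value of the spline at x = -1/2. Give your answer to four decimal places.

2.9063

Let σ_i = S''(x_i). Step sizes h_i = 1, 1; slopes of the chords Δ_i = (y_(i+1) - y_i)/h_i = -9, 8.
  1·σ_0 + 4·σ_1 + 1·σ_2 = 6(Δ_1 - Δ_0) = 102
Natural end conditions: σ_0 = σ_2 = 0.
Solving: σ_0 = 0, σ_1 = 51/2, σ_2 = 0.
On [-1, 0], S(x) = 9 - 53/4·(x + 1) + 0·(x + 1)² + 17/4·(x + 1)³.
With (x + 1) = 1/2: S(-1/2) = 93/32.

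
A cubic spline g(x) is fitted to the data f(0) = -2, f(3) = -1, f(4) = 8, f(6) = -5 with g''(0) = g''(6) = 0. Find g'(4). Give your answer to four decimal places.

Write M_i for g''(x_i). With h_i = 3, 1, 2 and divided differences Δ_i = 1/3, 9, -13/2, the continuity of g' gives the tridiagonal system
  3·M_0 + 8·M_1 + 1·M_2 = 6(Δ_1 - Δ_0) = 52
  1·M_1 + 6·M_2 + 2·M_3 = 6(Δ_2 - Δ_1) = -93
Natural end conditions: M_0 = M_3 = 0.
Forward elimination and back-substitution give M_0 = 0, M_1 = 405/47, M_2 = -796/47, M_3 = 0.
On [4, 6], g'(x) = b_2 + 2c_2·(x - 4) + 3d_2·(x - 4)² with b_2 = Δ_2 - h_2(2M_2 + M_3)/6 = 1351/282, c_2 = M_2/2 = -398/47, d_2 = (M_3 - M_2)/(6h_2) = 199/141. So g'(4) = 1351/282.

4.7908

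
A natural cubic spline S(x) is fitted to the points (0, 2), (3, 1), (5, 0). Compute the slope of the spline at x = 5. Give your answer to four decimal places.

Let m_i = S''(x_i). Step sizes h_i = 3, 2; slopes of the chords Δ_i = (y_(i+1) - y_i)/h_i = -1/3, -1/2.
  3·m_0 + 10·m_1 + 2·m_2 = 6(Δ_1 - Δ_0) = -1
Natural end conditions: m_0 = m_2 = 0.
Solving: m_0 = 0, m_1 = -1/10, m_2 = 0.
On [3, 5], S'(x) = b_1 + 2c_1·(x - 3) + 3d_1·(x - 3)² with b_1 = Δ_1 - h_1(2m_1 + m_2)/6 = -13/30, c_1 = m_1/2 = -1/20, d_1 = (m_2 - m_1)/(6h_1) = 1/120. So S'(5) = -8/15.

-0.5333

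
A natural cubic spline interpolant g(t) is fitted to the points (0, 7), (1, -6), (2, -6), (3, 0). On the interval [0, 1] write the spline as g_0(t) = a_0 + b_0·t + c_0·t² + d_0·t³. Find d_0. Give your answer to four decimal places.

3.0667

Put σ_i = g'' at the i-th knot. Here h = (1, 1, 1) and Δ = (-13, 0, 6), so the interior equations h_(i-1)·σ_(i-1) + 2(h_(i-1)+h_i)·σ_i + h_i·σ_(i+1) = 6(Δ_i − Δ_(i-1)) read
  1·σ_0 + 4·σ_1 + 1·σ_2 = 6(Δ_1 - Δ_0) = 78
  1·σ_1 + 4·σ_2 + 1·σ_3 = 6(Δ_2 - Δ_1) = 36
Natural end conditions: σ_0 = σ_3 = 0.
Solving: σ_0 = 0, σ_1 = 92/5, σ_2 = 22/5, σ_3 = 0.
On [0, 1], with g_0(t) = a_0 + b_0·t + c_0·t² + d_0·t³: c_0 = σ_0/2 = 0, d_0 = (σ_1 - σ_0)/(6h_0) = 46/15, b_0 = Δ_0 - h_0(2σ_0 + σ_1)/6 = -241/15.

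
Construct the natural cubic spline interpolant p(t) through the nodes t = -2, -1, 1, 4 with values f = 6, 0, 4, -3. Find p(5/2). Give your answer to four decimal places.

With M_i denoting the second derivative at x_i, h_i = 1, 2, 3, and Δ_i = (y_(i+1) − y_i)/h_i = -6, 2, -7/3:
  1·M_0 + 6·M_1 + 2·M_2 = 6(Δ_1 - Δ_0) = 48
  2·M_1 + 10·M_2 + 3·M_3 = 6(Δ_2 - Δ_1) = -26
Natural end conditions: M_0 = M_3 = 0.
Forward elimination and back-substitution give M_0 = 0, M_1 = 19/2, M_2 = -9/2, M_3 = 0.
On [1, 4], p(t) = 4 + 13/6·(t - 1) - 9/4·(t - 1)² + 1/4·(t - 1)³.
With (t - 1) = 3/2: p(5/2) = 97/32.

3.0313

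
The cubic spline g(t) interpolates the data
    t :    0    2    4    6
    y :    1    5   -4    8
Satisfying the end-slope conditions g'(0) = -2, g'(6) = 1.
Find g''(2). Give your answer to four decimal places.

Write m_i for g''(x_i). With h_i = 2, 2, 2 and divided differences Δ_i = 2, -9/2, 6, the continuity of g' gives the tridiagonal system
  2·m_0 + 8·m_1 + 2·m_2 = 6(Δ_1 - Δ_0) = -39
  2·m_1 + 8·m_2 + 2·m_3 = 6(Δ_2 - Δ_1) = 63
Clamped end conditions give two more equations: 2h_0·m_0 + h_0·m_1 = 6(Δ_0 - g'(0)) = 24 and h_2·m_2 + 2h_2·m_3 = 6(g'(6) - Δ_2) = -30.
Solving: m_0 = 117/10, m_1 = -57/5, m_2 = 72/5, m_3 = -147/10.

-11.4000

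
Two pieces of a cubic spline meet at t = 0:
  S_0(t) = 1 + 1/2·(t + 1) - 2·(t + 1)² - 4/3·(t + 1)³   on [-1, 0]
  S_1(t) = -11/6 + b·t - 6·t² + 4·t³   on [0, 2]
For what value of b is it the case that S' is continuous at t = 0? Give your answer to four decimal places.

S_0'(t) = 1/2 - 4·(t + 1) - 4·(t + 1)², so S_0'(0) = -15/2. On the right, S_1'(0) = b, so b = -15/2.

-7.5000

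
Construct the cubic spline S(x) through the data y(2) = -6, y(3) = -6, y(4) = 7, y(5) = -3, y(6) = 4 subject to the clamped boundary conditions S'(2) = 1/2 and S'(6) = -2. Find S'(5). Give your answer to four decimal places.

-1.8304

Put M_i = S'' at the i-th knot. Here h = (1, 1, 1, 1) and Δ = (0, 13, -10, 7), so the interior equations h_(i-1)·M_(i-1) + 2(h_(i-1)+h_i)·M_i + h_i·M_(i+1) = 6(Δ_i − Δ_(i-1)) read
  1·M_0 + 4·M_1 + 1·M_2 = 6(Δ_1 - Δ_0) = 78
  1·M_1 + 4·M_2 + 1·M_3 = 6(Δ_2 - Δ_1) = -138
  1·M_2 + 4·M_3 + 1·M_4 = 6(Δ_3 - Δ_2) = 102
Clamped end conditions give two more equations: 2h_0·M_0 + h_0·M_1 = 6(Δ_0 - S'(2)) = -3 and h_3·M_3 + 2h_3·M_4 = 6(S'(6) - Δ_3) = -54.
Solving the tridiagonal system: M_0 = -1181/56, M_1 = 1097/28, M_2 = -461/8, M_3 = 1493/28, M_4 = -3005/56.
On [5, 6], S'(x) = b_3 + 2c_3·(x - 5) + 3d_3·(x - 5)² with b_3 = Δ_3 - h_3(2M_3 + M_4)/6 = -205/112, c_3 = M_3/2 = 1493/56, d_3 = (M_4 - M_3)/(6h_3) = -1997/112. So S'(5) = -205/112.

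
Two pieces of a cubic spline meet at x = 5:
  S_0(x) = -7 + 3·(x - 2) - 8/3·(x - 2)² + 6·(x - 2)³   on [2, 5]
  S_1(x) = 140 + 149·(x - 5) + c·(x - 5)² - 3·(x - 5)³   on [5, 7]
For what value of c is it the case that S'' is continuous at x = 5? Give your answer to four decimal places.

51.3333

S_0''(x) = -16/3 + 36·(x - 2), so S_0''(5) = 308/3. On the right, S_1''(5) = 2c, so c = 154/3.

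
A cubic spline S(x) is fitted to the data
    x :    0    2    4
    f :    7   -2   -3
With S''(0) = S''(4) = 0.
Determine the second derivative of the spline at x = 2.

3

Write M_i for S''(x_i). With h_i = 2, 2 and divided differences Δ_i = -9/2, -1/2, the continuity of S' gives the tridiagonal system
  2·M_0 + 8·M_1 + 2·M_2 = 6(Δ_1 - Δ_0) = 24
Natural end conditions: M_0 = M_2 = 0.
Forward elimination and back-substitution give M_0 = 0, M_1 = 3, M_2 = 0.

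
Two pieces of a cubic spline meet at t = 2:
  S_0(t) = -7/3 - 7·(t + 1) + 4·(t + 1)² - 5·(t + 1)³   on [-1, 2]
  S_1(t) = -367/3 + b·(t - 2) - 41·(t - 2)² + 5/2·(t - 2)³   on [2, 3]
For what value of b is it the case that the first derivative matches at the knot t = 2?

S_0'(t) = -7 + 8·(t + 1) - 15·(t + 1)², so S_0'(2) = -118. On the right, S_1'(2) = b, so b = -118.

-118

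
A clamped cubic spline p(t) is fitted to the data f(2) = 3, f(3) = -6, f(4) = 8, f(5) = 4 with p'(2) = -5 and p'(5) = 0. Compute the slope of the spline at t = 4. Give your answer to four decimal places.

Put M_i = p'' at the i-th knot. Here h = (1, 1, 1) and Δ = (-9, 14, -4), so the interior equations h_(i-1)·M_(i-1) + 2(h_(i-1)+h_i)·M_i + h_i·M_(i+1) = 6(Δ_i − Δ_(i-1)) read
  1·M_0 + 4·M_1 + 1·M_2 = 6(Δ_1 - Δ_0) = 138
  1·M_1 + 4·M_2 + 1·M_3 = 6(Δ_2 - Δ_1) = -108
Clamped end conditions give two more equations: 2h_0·M_0 + h_0·M_1 = 6(Δ_0 - p'(2)) = -24 and h_2·M_2 + 2h_2·M_3 = 6(p'(5) - Δ_2) = 24.
Solving the tridiagonal system: M_0 = -122/3, M_1 = 172/3, M_2 = -152/3, M_3 = 112/3.
On [4, 5], p'(t) = b_2 + 2c_2·(t - 4) + 3d_2·(t - 4)² with b_2 = Δ_2 - h_2(2M_2 + M_3)/6 = 20/3, c_2 = M_2/2 = -76/3, d_2 = (M_3 - M_2)/(6h_2) = 44/3. So p'(4) = 20/3.

6.6667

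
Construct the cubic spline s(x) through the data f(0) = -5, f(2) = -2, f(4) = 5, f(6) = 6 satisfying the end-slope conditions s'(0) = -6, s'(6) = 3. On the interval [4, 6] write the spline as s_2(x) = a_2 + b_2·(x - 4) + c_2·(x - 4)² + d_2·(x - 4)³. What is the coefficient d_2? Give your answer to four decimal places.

Let M_i = s''(x_i). Step sizes h_i = 2, 2, 2; slopes of the chords Δ_i = (y_(i+1) - y_i)/h_i = 3/2, 7/2, 1/2.
  2·M_0 + 8·M_1 + 2·M_2 = 6(Δ_1 - Δ_0) = 12
  2·M_1 + 8·M_2 + 2·M_3 = 6(Δ_2 - Δ_1) = -18
Clamped end conditions give two more equations: 2h_0·M_0 + h_0·M_1 = 6(Δ_0 - s'(0)) = 45 and h_2·M_2 + 2h_2·M_3 = 6(s'(6) - Δ_2) = 15.
Solving: M_0 = 23/2, M_1 = -1/2, M_2 = -7/2, M_3 = 11/2.
On [4, 6], with s_2(x) = a_2 + b_2·(x - 4) + c_2·(x - 4)² + d_2·(x - 4)³: c_2 = M_2/2 = -7/4, d_2 = (M_3 - M_2)/(6h_2) = 3/4, b_2 = Δ_2 - h_2(2M_2 + M_3)/6 = 1.

0.7500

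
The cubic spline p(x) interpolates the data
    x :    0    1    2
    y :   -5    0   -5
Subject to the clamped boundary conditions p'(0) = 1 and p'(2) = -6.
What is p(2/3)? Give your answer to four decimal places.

-1.4074

Let M_i = p''(x_i). Step sizes h_i = 1, 1; slopes of the chords Δ_i = (y_(i+1) - y_i)/h_i = 5, -5.
  1·M_0 + 4·M_1 + 1·M_2 = 6(Δ_1 - Δ_0) = -60
Clamped end conditions give two more equations: 2h_0·M_0 + h_0·M_1 = 6(Δ_0 - p'(0)) = 24 and h_1·M_1 + 2h_1·M_2 = 6(p'(2) - Δ_1) = -6.
Solving the tridiagonal system: M_0 = 47/2, M_1 = -23, M_2 = 17/2.
On [0, 1], p(x) = -5 + 1·x + 47/4·x² - 31/4·x³.
With x = 2/3: p(2/3) = -38/27.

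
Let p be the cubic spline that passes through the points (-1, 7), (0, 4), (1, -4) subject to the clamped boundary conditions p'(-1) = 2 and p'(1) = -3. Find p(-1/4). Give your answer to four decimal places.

Put M_i = p'' at the i-th knot. Here h = (1, 1) and Δ = (-3, -8), so the interior equations h_(i-1)·M_(i-1) + 2(h_(i-1)+h_i)·M_i + h_i·M_(i+1) = 6(Δ_i − Δ_(i-1)) read
  1·M_0 + 4·M_1 + 1·M_2 = 6(Δ_1 - Δ_0) = -30
Clamped end conditions give two more equations: 2h_0·M_0 + h_0·M_1 = 6(Δ_0 - p'(-1)) = -30 and h_1·M_1 + 2h_1·M_2 = 6(p'(1) - Δ_1) = 30.
Forward elimination and back-substitution give M_0 = -10, M_1 = -10, M_2 = 20.
On [-1, 0], p(x) = 7 + 2·(x + 1) - 5·(x + 1)² + 0·(x + 1)³.
With (x + 1) = 3/4: p(-1/4) = 91/16.

5.6875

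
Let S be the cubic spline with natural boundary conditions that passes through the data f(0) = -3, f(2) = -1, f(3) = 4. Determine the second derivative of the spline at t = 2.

With M_i denoting the second derivative at x_i, h_i = 2, 1, and Δ_i = (y_(i+1) − y_i)/h_i = 1, 5:
  2·M_0 + 6·M_1 + 1·M_2 = 6(Δ_1 - Δ_0) = 24
Natural end conditions: M_0 = M_2 = 0.
Solving: M_0 = 0, M_1 = 4, M_2 = 0.

4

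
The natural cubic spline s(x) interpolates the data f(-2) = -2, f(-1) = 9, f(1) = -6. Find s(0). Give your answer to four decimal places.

6.1250

Write m_i for s''(x_i). With h_i = 1, 2 and divided differences Δ_i = 11, -15/2, the continuity of s' gives the tridiagonal system
  1·m_0 + 6·m_1 + 2·m_2 = 6(Δ_1 - Δ_0) = -111
Natural end conditions: m_0 = m_2 = 0.
Solving the tridiagonal system: m_0 = 0, m_1 = -37/2, m_2 = 0.
On [-1, 1], s(x) = 9 + 29/6·(x + 1) - 37/4·(x + 1)² + 37/24·(x + 1)³.
With (x + 1) = 1: s(0) = 49/8.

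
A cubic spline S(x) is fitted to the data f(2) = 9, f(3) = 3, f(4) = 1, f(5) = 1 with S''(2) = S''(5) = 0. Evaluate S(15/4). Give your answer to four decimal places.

Write M_i for S''(x_i). With h_i = 1, 1, 1 and divided differences Δ_i = -6, -2, 0, the continuity of S' gives the tridiagonal system
  1·M_0 + 4·M_1 + 1·M_2 = 6(Δ_1 - Δ_0) = 24
  1·M_1 + 4·M_2 + 1·M_3 = 6(Δ_2 - Δ_1) = 12
Natural end conditions: M_0 = M_3 = 0.
Solving the tridiagonal system: M_0 = 0, M_1 = 28/5, M_2 = 8/5, M_3 = 0.
On [3, 4], S(x) = 3 - 62/15·(x - 3) + 14/5·(x - 3)² - 2/3·(x - 3)³.
With (x - 3) = 3/4: S(15/4) = 191/160.

1.1938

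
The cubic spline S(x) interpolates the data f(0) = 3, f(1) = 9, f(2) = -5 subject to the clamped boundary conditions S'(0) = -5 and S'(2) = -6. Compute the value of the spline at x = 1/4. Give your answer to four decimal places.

Put M_i = S'' at the i-th knot. Here h = (1, 1) and Δ = (6, -14), so the interior equations h_(i-1)·M_(i-1) + 2(h_(i-1)+h_i)·M_i + h_i·M_(i+1) = 6(Δ_i − Δ_(i-1)) read
  1·M_0 + 4·M_1 + 1·M_2 = 6(Δ_1 - Δ_0) = -120
Clamped end conditions give two more equations: 2h_0·M_0 + h_0·M_1 = 6(Δ_0 - S'(0)) = 66 and h_1·M_1 + 2h_1·M_2 = 6(S'(2) - Δ_1) = 48.
Solving: M_0 = 125/2, M_1 = -59, M_2 = 107/2.
On [0, 1], S(x) = 3 - 5·x + 125/4·x² - 81/4·x³.
With x = 1/4: S(1/4) = 867/256.

3.3867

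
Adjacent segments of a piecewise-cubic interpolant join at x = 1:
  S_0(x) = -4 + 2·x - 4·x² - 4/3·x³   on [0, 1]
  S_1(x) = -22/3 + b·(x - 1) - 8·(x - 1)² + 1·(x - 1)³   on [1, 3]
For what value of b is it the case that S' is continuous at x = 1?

S_0'(x) = 2 - 8·x - 4·x², so S_0'(1) = -10. On the right, S_1'(1) = b, so b = -10.

-10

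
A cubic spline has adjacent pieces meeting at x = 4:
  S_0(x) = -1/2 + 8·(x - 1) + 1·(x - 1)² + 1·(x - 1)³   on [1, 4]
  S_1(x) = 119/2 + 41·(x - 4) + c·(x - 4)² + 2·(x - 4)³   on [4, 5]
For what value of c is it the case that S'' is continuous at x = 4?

S_0''(x) = 2 + 6·(x - 1), so S_0''(4) = 20. On the right, S_1''(4) = 2c, so c = 10.

10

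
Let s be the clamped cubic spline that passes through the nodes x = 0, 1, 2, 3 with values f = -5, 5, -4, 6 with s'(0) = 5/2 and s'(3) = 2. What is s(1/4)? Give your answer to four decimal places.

-3.0891

Write σ_i for s''(x_i). With h_i = 1, 1, 1 and divided differences Δ_i = 10, -9, 10, the continuity of s' gives the tridiagonal system
  1·σ_0 + 4·σ_1 + 1·σ_2 = 6(Δ_1 - Δ_0) = -114
  1·σ_1 + 4·σ_2 + 1·σ_3 = 6(Δ_2 - Δ_1) = 114
Clamped end conditions give two more equations: 2h_0·σ_0 + h_0·σ_1 = 6(Δ_0 - s'(0)) = 45 and h_2·σ_2 + 2h_2·σ_3 = 6(s'(3) - Δ_2) = -48.
Solving the tridiagonal system: σ_0 = 748/15, σ_1 = -821/15, σ_2 = 826/15, σ_3 = -773/15.
On [0, 1], s(x) = -5 + 5/2·x + 374/15·x² - 523/30·x³.
With x = 1/4: s(1/4) = -1977/640.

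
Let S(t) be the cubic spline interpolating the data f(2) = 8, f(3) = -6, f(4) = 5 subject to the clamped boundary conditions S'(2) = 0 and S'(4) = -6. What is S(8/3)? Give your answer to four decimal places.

Put M_i = S'' at the i-th knot. Here h = (1, 1) and Δ = (-14, 11), so the interior equations h_(i-1)·M_(i-1) + 2(h_(i-1)+h_i)·M_i + h_i·M_(i+1) = 6(Δ_i − Δ_(i-1)) read
  1·M_0 + 4·M_1 + 1·M_2 = 6(Δ_1 - Δ_0) = 150
Clamped end conditions give two more equations: 2h_0·M_0 + h_0·M_1 = 6(Δ_0 - S'(2)) = -84 and h_1·M_1 + 2h_1·M_2 = 6(S'(4) - Δ_1) = -102.
Forward elimination and back-substitution give M_0 = -165/2, M_1 = 81, M_2 = -183/2.
On [2, 3], S(t) = 8 + 0·(t - 2) - 165/4·(t - 2)² + 109/4·(t - 2)³.
With (t - 2) = 2/3: S(8/3) = -61/27.

-2.2593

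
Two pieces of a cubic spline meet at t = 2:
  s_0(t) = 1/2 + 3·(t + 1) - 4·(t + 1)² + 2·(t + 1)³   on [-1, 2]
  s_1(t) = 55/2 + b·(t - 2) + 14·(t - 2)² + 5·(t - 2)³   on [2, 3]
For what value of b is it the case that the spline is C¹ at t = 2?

33

s_0'(t) = 3 - 8·(t + 1) + 6·(t + 1)², so s_0'(2) = 33. On the right, s_1'(2) = b, so b = 33.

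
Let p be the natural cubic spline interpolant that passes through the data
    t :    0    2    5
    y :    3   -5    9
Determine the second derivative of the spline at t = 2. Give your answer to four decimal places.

5.2000

Write σ_i for p''(x_i). With h_i = 2, 3 and divided differences Δ_i = -4, 14/3, the continuity of p' gives the tridiagonal system
  2·σ_0 + 10·σ_1 + 3·σ_2 = 6(Δ_1 - Δ_0) = 52
Natural end conditions: σ_0 = σ_2 = 0.
Solving: σ_0 = 0, σ_1 = 26/5, σ_2 = 0.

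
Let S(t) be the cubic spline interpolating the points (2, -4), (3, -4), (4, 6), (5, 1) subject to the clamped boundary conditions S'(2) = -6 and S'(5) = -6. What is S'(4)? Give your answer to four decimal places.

3.2000

Let m_i = S''(x_i). Step sizes h_i = 1, 1, 1; slopes of the chords Δ_i = (y_(i+1) - y_i)/h_i = 0, 10, -5.
  1·m_0 + 4·m_1 + 1·m_2 = 6(Δ_1 - Δ_0) = 60
  1·m_1 + 4·m_2 + 1·m_3 = 6(Δ_2 - Δ_1) = -90
Clamped end conditions give two more equations: 2h_0·m_0 + h_0·m_1 = 6(Δ_0 - S'(2)) = 36 and h_2·m_2 + 2h_2·m_3 = 6(S'(5) - Δ_2) = -6.
Solving: m_0 = 38/5, m_1 = 104/5, m_2 = -154/5, m_3 = 62/5.
On [4, 5], S'(t) = b_2 + 2c_2·(t - 4) + 3d_2·(t - 4)² with b_2 = Δ_2 - h_2(2m_2 + m_3)/6 = 16/5, c_2 = m_2/2 = -77/5, d_2 = (m_3 - m_2)/(6h_2) = 36/5. So S'(4) = 16/5.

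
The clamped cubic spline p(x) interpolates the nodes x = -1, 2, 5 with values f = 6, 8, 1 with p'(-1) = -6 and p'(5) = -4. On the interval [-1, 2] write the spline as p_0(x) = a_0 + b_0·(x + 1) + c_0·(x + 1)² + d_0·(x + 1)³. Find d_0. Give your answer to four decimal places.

Put M_i = p'' at the i-th knot. Here h = (3, 3) and Δ = (2/3, -7/3), so the interior equations h_(i-1)·M_(i-1) + 2(h_(i-1)+h_i)·M_i + h_i·M_(i+1) = 6(Δ_i − Δ_(i-1)) read
  3·M_0 + 12·M_1 + 3·M_2 = 6(Δ_1 - Δ_0) = -18
Clamped end conditions give two more equations: 2h_0·M_0 + h_0·M_1 = 6(Δ_0 - p'(-1)) = 40 and h_1·M_1 + 2h_1·M_2 = 6(p'(5) - Δ_1) = -10.
Hence M_0 = 17/2, M_1 = -11/3, M_2 = 1/6.
On [-1, 2], with p_0(x) = a_0 + b_0·(x + 1) + c_0·(x + 1)² + d_0·(x + 1)³: c_0 = M_0/2 = 17/4, d_0 = (M_1 - M_0)/(6h_0) = -73/108, b_0 = Δ_0 - h_0(2M_0 + M_1)/6 = -6.

-0.6759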